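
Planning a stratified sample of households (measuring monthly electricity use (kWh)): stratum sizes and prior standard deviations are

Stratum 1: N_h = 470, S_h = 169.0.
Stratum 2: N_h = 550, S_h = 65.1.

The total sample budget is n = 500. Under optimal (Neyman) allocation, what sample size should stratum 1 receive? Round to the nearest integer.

345

Neyman allocation: n_h = n · N_h S_h / Σ N_i S_i, with n = 500.
  stratum 1: N_h·S_h = 470·169.0 = 79430.00
  stratum 2: N_h·S_h = 550·65.1 = 35805.00
Σ N_h S_h = 115235.00
n for stratum 1 = 500·79430.00/115235.00 = 344.644 → 345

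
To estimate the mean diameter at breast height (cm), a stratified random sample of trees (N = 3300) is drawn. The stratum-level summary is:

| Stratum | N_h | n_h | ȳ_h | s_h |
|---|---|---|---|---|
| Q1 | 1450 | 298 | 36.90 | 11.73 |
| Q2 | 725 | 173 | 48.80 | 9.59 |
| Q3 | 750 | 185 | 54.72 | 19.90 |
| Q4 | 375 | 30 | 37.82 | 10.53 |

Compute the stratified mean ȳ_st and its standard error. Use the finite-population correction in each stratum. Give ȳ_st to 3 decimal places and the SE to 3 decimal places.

ȳ_st = Σ W_h ȳ_h = (1450·36.90 + 725·48.80 + 750·54.72 + 375·37.82)/3300 = 43.66894
V̂(ȳ_st) = Σ W_h² (1 − n_h/N_h) s_h²/n_h, with W_h = N_h/N and N = 3300:
  stratum Q1: (1450/3300)²·(1 − 298/1450)·11.73²/298 = 0.0708227
  stratum Q2: (725/3300)²·(1 − 173/725)·9.59²/173 = 0.0195362
  stratum Q3: (750/3300)²·(1 − 185/750)·19.90²/185 = 0.0832945
  stratum Q4: (375/3300)²·(1 − 30/375)·10.53²/30 = 0.0439094
V̂(ȳ_st) = 0.217563
SE(ȳ_st) = √0.217563 = 0.466436

ȳ_st ≈ 43.669, SE ≈ 0.466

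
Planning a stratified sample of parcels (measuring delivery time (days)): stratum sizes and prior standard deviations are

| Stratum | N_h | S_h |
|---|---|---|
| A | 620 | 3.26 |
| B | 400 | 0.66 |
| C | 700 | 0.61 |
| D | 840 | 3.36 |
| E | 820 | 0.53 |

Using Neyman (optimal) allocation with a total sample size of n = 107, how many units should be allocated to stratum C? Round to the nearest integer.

8

Neyman allocation: n_h = n · N_h S_h / Σ N_i S_i, with n = 107.
  stratum A: N_h·S_h = 620·3.26 = 2021.20
  stratum B: N_h·S_h = 400·0.66 = 264.00
  stratum C: N_h·S_h = 700·0.61 = 427.00
  stratum D: N_h·S_h = 840·3.36 = 2822.40
  stratum E: N_h·S_h = 820·0.53 = 434.60
Σ N_h S_h = 5969.20
n for stratum C = 107·427.00/5969.20 = 7.654 → 8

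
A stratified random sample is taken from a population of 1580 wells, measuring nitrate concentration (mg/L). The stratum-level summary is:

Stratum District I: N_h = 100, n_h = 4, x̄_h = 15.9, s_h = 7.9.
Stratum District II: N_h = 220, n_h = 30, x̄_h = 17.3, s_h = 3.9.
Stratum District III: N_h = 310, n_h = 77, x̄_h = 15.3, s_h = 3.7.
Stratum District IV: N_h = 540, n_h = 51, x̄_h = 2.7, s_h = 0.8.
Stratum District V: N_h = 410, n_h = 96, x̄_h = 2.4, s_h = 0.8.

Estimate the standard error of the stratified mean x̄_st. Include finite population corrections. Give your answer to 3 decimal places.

V̂(x̄_st) = Σ W_h² (1 − n_h/N_h) s_h²/n_h, with W_h = N_h/N and N = 1580:
  stratum District I: (100/1580)²·(1 − 4/100)·7.9²/4 = 0.06
  stratum District II: (220/1580)²·(1 − 30/220)·3.9²/30 = 0.00848926
  stratum District III: (310/1580)²·(1 − 77/310)·3.7²/77 = 0.00514418
  stratum District IV: (540/1580)²·(1 − 51/540)·0.8²/51 = 0.00132739
  stratum District V: (410/1580)²·(1 − 96/410)·0.8²/96 = 0.000343802
V̂(x̄_st) = 0.0753046
SE(x̄_st) = √0.0753046 = 0.274417

SE(x̄_st) ≈ 0.274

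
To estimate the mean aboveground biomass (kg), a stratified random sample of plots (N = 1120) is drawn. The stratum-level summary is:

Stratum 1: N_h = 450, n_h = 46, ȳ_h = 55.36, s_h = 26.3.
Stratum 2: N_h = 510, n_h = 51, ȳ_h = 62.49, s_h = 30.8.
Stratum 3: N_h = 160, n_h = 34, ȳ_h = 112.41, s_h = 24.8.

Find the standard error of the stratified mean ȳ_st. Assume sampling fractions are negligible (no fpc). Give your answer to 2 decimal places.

SE(ȳ_st) ≈ 2.58

V̂(ȳ_st) = Σ W_h² s_h²/n_h, with W_h = N_h/N and N = 1120:
  stratum 1: (450/1120)²·26.3²/46 = 2.42741
  stratum 2: (510/1120)²·30.8²/51 = 3.85688
  stratum 3: (160/1120)²·24.8²/34 = 0.369172
V̂(ȳ_st) = 6.65345
SE(ȳ_st) = √6.65345 = 2.57943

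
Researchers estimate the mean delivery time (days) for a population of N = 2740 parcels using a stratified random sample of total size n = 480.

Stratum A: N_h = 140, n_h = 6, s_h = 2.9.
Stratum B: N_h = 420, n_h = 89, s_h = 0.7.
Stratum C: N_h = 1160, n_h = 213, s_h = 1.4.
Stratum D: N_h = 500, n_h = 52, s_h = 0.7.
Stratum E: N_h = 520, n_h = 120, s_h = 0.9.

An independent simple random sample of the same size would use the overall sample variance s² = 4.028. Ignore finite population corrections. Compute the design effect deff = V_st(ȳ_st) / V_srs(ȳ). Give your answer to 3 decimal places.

deff ≈ 0.714

V̂(ȳ_st) = Σ W_h² s_h²/n_h, with W_h = N_h/N and N = 2740:
  stratum A: (140/2740)²·2.9²/6 = 0.00365931
  stratum B: (420/2740)²·0.7²/89 = 0.000129361
  stratum C: (1160/2740)²·1.4²/213 = 0.00164927
  stratum D: (500/2740)²·0.7²/52 = 0.000313785
  stratum E: (520/2740)²·0.9²/120 = 0.000243114
V_st = 0.00599484
V_srs = s²/n = 4.028/480 = 0.00839167
deff = V_st / V_srs = 0.00599484/0.00839167 = 0.7144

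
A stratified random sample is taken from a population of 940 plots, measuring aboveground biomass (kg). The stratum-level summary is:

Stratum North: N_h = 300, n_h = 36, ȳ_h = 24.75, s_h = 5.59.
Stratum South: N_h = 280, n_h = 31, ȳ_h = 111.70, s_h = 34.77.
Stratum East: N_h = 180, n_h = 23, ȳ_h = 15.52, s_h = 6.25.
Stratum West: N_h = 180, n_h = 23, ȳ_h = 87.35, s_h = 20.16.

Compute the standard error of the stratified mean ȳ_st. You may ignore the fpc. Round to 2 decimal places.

V̂(ȳ_st) = Σ W_h² s_h²/n_h, with W_h = N_h/N and N = 940:
  stratum North: (300/940)²·5.59²/36 = 0.0884113
  stratum South: (280/940)²·34.77²/31 = 3.46025
  stratum East: (180/940)²·6.25²/23 = 0.0622761
  stratum West: (180/940)²·20.16²/23 = 0.647952
V̂(ȳ_st) = 4.25889
SE(ȳ_st) = √4.25889 = 2.06371

SE(ȳ_st) ≈ 2.06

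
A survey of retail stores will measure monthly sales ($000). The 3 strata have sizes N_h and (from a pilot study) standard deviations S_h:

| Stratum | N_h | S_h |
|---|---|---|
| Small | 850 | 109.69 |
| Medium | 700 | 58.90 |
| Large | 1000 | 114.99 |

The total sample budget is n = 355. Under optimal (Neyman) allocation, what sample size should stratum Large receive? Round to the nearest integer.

Neyman allocation: n_h = n · N_h S_h / Σ N_i S_i, with n = 355.
  stratum Small: N_h·S_h = 850·109.69 = 93236.50
  stratum Medium: N_h·S_h = 700·58.90 = 41230.00
  stratum Large: N_h·S_h = 1000·114.99 = 114990.00
Σ N_h S_h = 249456.50
n for stratum Large = 355·114990.00/249456.50 = 163.642 → 164

164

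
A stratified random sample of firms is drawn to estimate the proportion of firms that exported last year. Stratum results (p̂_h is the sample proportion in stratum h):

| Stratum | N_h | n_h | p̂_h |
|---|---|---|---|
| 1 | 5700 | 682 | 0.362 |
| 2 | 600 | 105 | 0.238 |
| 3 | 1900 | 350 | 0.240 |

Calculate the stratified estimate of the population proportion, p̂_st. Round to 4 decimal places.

N = 8200; stratum weights W_h = N_h/N.
p̂_st = Σ W_h p̂_h = (5700·0.362 + 600·0.238 + 1900·0.240)/8200 = 0.32466

p̂_st ≈ 0.3247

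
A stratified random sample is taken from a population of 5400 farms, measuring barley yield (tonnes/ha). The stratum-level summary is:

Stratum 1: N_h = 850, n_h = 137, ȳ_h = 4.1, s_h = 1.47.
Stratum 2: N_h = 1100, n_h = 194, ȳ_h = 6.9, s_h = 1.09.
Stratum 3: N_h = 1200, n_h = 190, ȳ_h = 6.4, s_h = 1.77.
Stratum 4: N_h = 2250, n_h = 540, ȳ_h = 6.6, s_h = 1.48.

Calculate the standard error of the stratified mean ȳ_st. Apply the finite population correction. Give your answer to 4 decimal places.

V̂(ȳ_st) = Σ W_h² (1 − n_h/N_h) s_h²/n_h, with W_h = N_h/N and N = 5400:
  stratum 1: (850/5400)²·(1 − 137/850)·1.47²/137 = 0.00032782
  stratum 2: (1100/5400)²·(1 − 194/1100)·1.09²/194 = 0.000209307
  stratum 3: (1200/5400)²·(1 − 190/1200)·1.77²/190 = 0.000685343
  stratum 4: (2250/5400)²·(1 − 540/2250)·1.48²/540 = 0.000535206
V̂(ȳ_st) = 0.00175768
SE(ȳ_st) = √0.00175768 = 0.0419246

SE(ȳ_st) ≈ 0.0419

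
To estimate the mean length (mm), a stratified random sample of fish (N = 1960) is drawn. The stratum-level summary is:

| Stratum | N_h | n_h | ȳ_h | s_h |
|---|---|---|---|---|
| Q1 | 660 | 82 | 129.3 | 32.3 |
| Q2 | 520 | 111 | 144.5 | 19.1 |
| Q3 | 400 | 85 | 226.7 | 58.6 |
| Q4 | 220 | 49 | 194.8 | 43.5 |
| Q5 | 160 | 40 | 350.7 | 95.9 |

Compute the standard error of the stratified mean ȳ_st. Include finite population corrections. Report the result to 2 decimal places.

SE(ȳ_st) ≈ 2.07

V̂(ȳ_st) = Σ W_h² (1 − n_h/N_h) s_h²/n_h, with W_h = N_h/N and N = 1960:
  stratum Q1: (660/1960)²·(1 − 82/660)·32.3²/82 = 1.26343
  stratum Q2: (520/1960)²·(1 − 111/520)·19.1²/111 = 0.181953
  stratum Q3: (400/1960)²·(1 − 85/400)·58.6²/85 = 1.32506
  stratum Q4: (220/1960)²·(1 − 49/220)·43.5²/49 = 0.378172
  stratum Q5: (160/1960)²·(1 − 40/160)·95.9²/40 = 1.14912
V̂(ȳ_st) = 4.29773
SE(ȳ_st) = √4.29773 = 2.0731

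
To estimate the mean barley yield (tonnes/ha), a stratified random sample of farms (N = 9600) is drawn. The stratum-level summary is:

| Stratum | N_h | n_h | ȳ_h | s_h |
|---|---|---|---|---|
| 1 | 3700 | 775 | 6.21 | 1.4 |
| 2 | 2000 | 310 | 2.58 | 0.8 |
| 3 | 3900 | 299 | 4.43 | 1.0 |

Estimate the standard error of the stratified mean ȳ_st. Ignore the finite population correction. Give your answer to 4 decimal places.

V̂(ȳ_st) = Σ W_h² s_h²/n_h, with W_h = N_h/N and N = 9600:
  stratum 1: (3700/9600)²·1.4²/775 = 0.000375678
  stratum 2: (2000/9600)²·0.8²/310 = 8.96057e-05
  stratum 3: (3900/9600)²·1.0²/299 = 0.00055197
V̂(ȳ_st) = 0.00101725
SE(ȳ_st) = √0.00101725 = 0.0318944

SE(ȳ_st) ≈ 0.0319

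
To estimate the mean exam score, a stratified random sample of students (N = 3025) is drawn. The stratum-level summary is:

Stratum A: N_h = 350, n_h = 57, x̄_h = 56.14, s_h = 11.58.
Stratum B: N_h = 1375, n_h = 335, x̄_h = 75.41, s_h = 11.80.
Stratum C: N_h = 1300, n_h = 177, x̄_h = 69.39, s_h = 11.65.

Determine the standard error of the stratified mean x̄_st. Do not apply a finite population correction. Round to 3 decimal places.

V̂(x̄_st) = Σ W_h² s_h²/n_h, with W_h = N_h/N and N = 3025:
  stratum A: (350/3025)²·11.58²/57 = 0.031494
  stratum B: (1375/3025)²·11.80²/335 = 0.0858764
  stratum C: (1300/3025)²·11.65²/177 = 0.141617
V̂(x̄_st) = 0.258987
SE(x̄_st) = √0.258987 = 0.508908

SE(x̄_st) ≈ 0.509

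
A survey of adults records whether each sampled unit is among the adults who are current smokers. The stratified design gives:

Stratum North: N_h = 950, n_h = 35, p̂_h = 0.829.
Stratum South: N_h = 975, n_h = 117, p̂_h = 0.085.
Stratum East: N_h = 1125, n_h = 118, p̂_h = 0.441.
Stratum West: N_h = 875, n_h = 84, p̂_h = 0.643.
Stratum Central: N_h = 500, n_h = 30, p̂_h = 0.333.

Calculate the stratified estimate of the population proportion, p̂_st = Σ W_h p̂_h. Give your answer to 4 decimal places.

N = 4425; stratum weights W_h = N_h/N.
p̂_st = Σ W_h p̂_h = (950·0.829 + 975·0.085 + 1125·0.441 + 875·0.643 + 500·0.333)/4425 = 0.47360

p̂_st ≈ 0.4736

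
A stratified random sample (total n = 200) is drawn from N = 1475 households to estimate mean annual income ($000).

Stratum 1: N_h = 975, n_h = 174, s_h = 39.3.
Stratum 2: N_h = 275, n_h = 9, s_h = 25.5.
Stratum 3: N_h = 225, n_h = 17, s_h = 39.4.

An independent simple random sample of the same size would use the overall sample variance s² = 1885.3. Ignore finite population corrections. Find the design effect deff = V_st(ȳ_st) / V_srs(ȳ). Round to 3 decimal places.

deff ≈ 0.903

V̂(ȳ_st) = Σ W_h² s_h²/n_h, with W_h = N_h/N and N = 1475:
  stratum 1: (975/1475)²·39.3²/174 = 3.87848
  stratum 2: (275/1475)²·25.5²/9 = 2.51142
  stratum 3: (225/1475)²·39.4²/17 = 2.12483
V_st = 8.51473
V_srs = s²/n = 1885.3/200 = 9.4265
deff = V_st / V_srs = 8.51473/9.4265 = 0.9033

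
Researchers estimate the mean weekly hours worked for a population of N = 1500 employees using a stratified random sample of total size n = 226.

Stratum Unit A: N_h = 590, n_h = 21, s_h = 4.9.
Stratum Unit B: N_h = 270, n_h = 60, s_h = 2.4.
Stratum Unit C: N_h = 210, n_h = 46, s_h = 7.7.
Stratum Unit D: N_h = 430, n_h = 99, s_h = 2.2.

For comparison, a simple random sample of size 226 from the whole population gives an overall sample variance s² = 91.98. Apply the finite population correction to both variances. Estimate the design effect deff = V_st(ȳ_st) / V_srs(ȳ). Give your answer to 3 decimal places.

deff ≈ 0.567

V̂(ȳ_st) = Σ W_h² (1 − n_h/N_h) s_h²/n_h, with W_h = N_h/N and N = 1500:
  stratum Unit A: (590/1500)²·(1 − 21/590)·4.9²/21 = 0.17059
  stratum Unit B: (270/1500)²·(1 − 60/270)·2.4²/60 = 0.0024192
  stratum Unit C: (210/1500)²·(1 − 46/210)·7.7²/46 = 0.019729
  stratum Unit D: (430/1500)²·(1 − 99/430)·2.2²/99 = 0.0030926
V_st = 0.195831
V_srs = (1 − 226/1500)·91.98/226 = 0.345671
deff = V_st / V_srs = 0.195831/0.345671 = 0.5665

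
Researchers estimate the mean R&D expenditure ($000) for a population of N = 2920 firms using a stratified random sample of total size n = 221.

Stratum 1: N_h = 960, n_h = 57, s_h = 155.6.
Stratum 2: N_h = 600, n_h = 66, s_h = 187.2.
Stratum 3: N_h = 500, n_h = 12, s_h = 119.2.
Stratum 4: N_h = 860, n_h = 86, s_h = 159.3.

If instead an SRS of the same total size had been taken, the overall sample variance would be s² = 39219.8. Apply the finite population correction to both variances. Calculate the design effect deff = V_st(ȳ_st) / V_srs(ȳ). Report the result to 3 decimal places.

V̂(ȳ_st) = Σ W_h² (1 − n_h/N_h) s_h²/n_h, with W_h = N_h/N and N = 2920:
  stratum 1: (960/2920)²·(1 − 57/960)·155.6²/57 = 43.1855
  stratum 2: (600/2920)²·(1 − 66/600)·187.2²/66 = 19.9524
  stratum 3: (500/2920)²·(1 − 12/500)·119.2²/12 = 33.8841
  stratum 4: (860/2920)²·(1 − 86/860)·159.3²/86 = 23.036
V_st = 120.058
V_srs = (1 − 221/2920)·39219.8/221 = 164.034
deff = V_st / V_srs = 120.058/164.034 = 0.7319

deff ≈ 0.732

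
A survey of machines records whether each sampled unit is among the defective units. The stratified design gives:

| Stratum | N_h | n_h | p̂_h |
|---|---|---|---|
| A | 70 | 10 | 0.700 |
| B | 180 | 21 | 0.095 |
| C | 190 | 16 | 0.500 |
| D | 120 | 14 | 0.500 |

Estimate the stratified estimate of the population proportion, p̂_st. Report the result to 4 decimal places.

p̂_st ≈ 0.3948

N = 560; stratum weights W_h = N_h/N.
p̂_st = Σ W_h p̂_h = (70·0.700 + 180·0.095 + 190·0.500 + 120·0.500)/560 = 0.39482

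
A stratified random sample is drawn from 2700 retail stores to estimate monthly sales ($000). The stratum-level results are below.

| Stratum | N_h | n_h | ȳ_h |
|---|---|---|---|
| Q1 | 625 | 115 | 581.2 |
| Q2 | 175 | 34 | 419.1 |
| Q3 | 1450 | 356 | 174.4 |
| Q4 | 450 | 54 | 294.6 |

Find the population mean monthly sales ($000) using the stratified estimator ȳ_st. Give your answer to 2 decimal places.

ȳ_st ≈ 304.46

N = Σ N_h = 2700. Stratum weights W_h = N_h/N.
ȳ_st = (625·581.2 + 175·419.1 + 1450·174.4 + 450·294.6) / 2700 = 304.4602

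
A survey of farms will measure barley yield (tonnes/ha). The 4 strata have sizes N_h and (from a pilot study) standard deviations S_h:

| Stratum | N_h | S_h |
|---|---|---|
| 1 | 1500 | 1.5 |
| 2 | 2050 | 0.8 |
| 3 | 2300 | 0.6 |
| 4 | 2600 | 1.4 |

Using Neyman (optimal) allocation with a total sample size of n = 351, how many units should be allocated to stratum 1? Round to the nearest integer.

Neyman allocation: n_h = n · N_h S_h / Σ N_i S_i, with n = 351.
  stratum 1: N_h·S_h = 1500·1.5 = 2250.00
  stratum 2: N_h·S_h = 2050·0.8 = 1640.00
  stratum 3: N_h·S_h = 2300·0.6 = 1380.00
  stratum 4: N_h·S_h = 2600·1.4 = 3640.00
Σ N_h S_h = 8910.00
n for stratum 1 = 351·2250.00/8910.00 = 88.636 → 89

89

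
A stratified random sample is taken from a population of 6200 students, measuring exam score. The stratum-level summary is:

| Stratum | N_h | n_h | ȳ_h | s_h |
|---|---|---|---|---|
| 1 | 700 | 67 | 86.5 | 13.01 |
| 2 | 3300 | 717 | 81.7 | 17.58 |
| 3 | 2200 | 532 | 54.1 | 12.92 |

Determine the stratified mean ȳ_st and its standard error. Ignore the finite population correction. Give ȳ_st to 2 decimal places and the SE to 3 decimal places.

ȳ_st = Σ W_h ȳ_h = (700·86.5 + 3300·81.7 + 2200·54.1)/6200 = 72.44839
V̂(ȳ_st) = Σ W_h² s_h²/n_h, with W_h = N_h/N and N = 6200:
  stratum 1: (700/6200)²·13.01²/67 = 0.0322027
  stratum 2: (3300/6200)²·17.58²/717 = 0.122113
  stratum 3: (2200/6200)²·12.92²/532 = 0.0395071
V̂(ȳ_st) = 0.193823
SE(ȳ_st) = √0.193823 = 0.440254

ȳ_st ≈ 72.45, SE ≈ 0.440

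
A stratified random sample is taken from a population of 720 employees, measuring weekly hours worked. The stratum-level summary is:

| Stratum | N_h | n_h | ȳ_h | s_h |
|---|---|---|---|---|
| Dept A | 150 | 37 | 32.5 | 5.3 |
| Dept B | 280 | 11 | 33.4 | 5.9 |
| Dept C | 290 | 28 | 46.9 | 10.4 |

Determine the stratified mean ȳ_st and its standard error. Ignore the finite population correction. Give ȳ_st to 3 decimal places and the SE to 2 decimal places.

ȳ_st ≈ 38.650, SE ≈ 1.07

ȳ_st = Σ W_h ȳ_h = (150·32.5 + 280·33.4 + 290·46.9)/720 = 38.65000
V̂(ȳ_st) = Σ W_h² s_h²/n_h, with W_h = N_h/N and N = 720:
  stratum Dept A: (150/720)²·5.3²/37 = 0.0329509
  stratum Dept B: (280/720)²·5.9²/11 = 0.478589
  stratum Dept C: (290/720)²·10.4²/28 = 0.626671
V̂(ȳ_st) = 1.13821
SE(ȳ_st) = √1.13821 = 1.06687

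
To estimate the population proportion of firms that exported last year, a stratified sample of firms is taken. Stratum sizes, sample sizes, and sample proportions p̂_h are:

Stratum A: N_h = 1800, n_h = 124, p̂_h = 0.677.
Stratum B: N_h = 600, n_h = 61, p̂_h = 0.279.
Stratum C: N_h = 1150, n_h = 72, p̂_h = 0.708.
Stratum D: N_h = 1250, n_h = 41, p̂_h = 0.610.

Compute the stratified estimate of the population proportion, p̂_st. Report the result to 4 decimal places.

p̂_st ≈ 0.6172

N = 4800; stratum weights W_h = N_h/N.
p̂_st = Σ W_h p̂_h = (1800·0.677 + 600·0.279 + 1150·0.708 + 1250·0.610)/4800 = 0.61723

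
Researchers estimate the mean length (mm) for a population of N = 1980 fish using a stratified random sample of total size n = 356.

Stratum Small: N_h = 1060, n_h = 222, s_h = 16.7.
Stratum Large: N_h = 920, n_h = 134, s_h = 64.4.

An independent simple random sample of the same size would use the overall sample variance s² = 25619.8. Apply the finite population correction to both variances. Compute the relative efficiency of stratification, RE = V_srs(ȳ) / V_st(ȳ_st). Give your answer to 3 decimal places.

RE ≈ 9.848

V̂(ȳ_st) = Σ W_h² (1 − n_h/N_h) s_h²/n_h, with W_h = N_h/N and N = 1980:
  stratum Small: (1060/1980)²·(1 − 222/1060)·16.7²/222 = 0.284642
  stratum Large: (920/1980)²·(1 − 134/920)·64.4²/134 = 5.70883
V_st = 5.99347
V_srs = (1 − 356/1980)·25619.8/356 = 59.0264
Relative efficiency = V_srs / V_st = 59.0264/5.99347 = 9.8485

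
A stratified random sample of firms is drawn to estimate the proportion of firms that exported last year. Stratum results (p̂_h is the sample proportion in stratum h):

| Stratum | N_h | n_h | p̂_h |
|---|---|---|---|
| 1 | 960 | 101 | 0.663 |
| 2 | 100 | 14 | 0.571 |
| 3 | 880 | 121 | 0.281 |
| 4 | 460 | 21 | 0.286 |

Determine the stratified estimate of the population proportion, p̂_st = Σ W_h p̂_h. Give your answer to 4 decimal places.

p̂_st ≈ 0.4468

N = 2400; stratum weights W_h = N_h/N.
p̂_st = Σ W_h p̂_h = (960·0.663 + 100·0.571 + 880·0.281 + 460·0.286)/2400 = 0.44684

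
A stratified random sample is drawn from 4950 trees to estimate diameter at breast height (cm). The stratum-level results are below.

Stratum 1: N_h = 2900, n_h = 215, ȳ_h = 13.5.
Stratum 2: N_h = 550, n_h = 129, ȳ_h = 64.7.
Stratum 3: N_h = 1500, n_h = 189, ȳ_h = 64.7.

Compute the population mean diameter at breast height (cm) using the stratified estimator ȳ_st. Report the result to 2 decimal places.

ȳ_st ≈ 34.70

N = Σ N_h = 4950. Stratum weights W_h = N_h/N.
ȳ_st = (2900·13.5 + 550·64.7 + 1500·64.7) / 4950 = 34.7040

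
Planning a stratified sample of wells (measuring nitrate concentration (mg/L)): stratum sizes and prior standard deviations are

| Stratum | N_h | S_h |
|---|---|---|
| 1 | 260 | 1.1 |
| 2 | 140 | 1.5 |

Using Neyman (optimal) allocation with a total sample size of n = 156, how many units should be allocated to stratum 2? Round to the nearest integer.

Neyman allocation: n_h = n · N_h S_h / Σ N_i S_i, with n = 156.
  stratum 1: N_h·S_h = 260·1.1 = 286.00
  stratum 2: N_h·S_h = 140·1.5 = 210.00
Σ N_h S_h = 496.00
n for stratum 2 = 156·210.00/496.00 = 66.048 → 66

66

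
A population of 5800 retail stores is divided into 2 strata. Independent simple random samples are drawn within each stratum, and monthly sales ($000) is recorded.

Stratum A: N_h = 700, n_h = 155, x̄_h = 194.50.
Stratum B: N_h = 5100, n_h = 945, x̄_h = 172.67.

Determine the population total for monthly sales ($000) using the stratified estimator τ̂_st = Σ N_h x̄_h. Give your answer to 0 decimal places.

τ̂_st ≈ 1016767

τ̂_st = Σ N_h x̄_h = 700·194.50 + 5100·172.67 = 1016767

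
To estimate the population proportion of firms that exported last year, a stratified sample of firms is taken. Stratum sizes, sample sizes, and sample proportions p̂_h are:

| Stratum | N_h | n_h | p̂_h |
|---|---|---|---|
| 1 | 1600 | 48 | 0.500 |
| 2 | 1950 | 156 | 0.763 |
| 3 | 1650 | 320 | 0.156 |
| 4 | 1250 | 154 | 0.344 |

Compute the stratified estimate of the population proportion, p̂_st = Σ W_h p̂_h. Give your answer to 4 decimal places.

p̂_st ≈ 0.4613

N = 6450; stratum weights W_h = N_h/N.
p̂_st = Σ W_h p̂_h = (1600·0.500 + 1950·0.763 + 1650·0.156 + 1250·0.344)/6450 = 0.46128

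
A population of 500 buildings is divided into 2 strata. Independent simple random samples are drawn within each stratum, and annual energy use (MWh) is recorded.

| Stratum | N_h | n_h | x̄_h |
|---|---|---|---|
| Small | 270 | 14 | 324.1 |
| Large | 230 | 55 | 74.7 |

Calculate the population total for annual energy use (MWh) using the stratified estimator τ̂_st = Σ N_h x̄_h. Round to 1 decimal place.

τ̂_st ≈ 104688.0

τ̂_st = Σ N_h x̄_h = 270·324.1 + 230·74.7 = 104688.0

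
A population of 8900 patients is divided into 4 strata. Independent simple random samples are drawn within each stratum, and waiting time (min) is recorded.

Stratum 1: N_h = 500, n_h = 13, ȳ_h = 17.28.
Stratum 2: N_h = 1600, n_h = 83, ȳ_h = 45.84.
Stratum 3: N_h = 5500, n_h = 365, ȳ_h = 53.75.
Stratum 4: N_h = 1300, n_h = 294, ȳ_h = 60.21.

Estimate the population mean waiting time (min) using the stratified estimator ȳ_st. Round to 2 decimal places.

ȳ_st ≈ 51.22

N = Σ N_h = 8900. Stratum weights W_h = N_h/N.
ȳ_st = (500·17.28 + 1600·45.84 + 5500·53.75 + 1300·60.21) / 8900 = 51.2227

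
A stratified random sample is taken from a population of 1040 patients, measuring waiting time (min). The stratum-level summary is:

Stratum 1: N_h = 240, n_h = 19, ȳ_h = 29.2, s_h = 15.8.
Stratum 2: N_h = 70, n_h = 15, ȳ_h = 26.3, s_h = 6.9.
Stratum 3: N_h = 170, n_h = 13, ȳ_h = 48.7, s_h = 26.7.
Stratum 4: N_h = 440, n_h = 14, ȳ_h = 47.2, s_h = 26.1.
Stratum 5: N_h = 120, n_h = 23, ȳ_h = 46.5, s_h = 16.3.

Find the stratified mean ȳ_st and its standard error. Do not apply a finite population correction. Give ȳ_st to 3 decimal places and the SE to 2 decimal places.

ȳ_st = Σ W_h ȳ_h = (240·29.2 + 70·26.3 + 170·48.7 + 440·47.2 + 120·46.5)/1040 = 41.80385
V̂(ȳ_st) = Σ W_h² s_h²/n_h, with W_h = N_h/N and N = 1040:
  stratum 1: (240/1040)²·15.8²/19 = 0.699707
  stratum 2: (70/1040)²·6.9²/15 = 0.0143793
  stratum 3: (170/1040)²·26.7²/13 = 1.46525
  stratum 4: (440/1040)²·26.1²/14 = 8.70947
  stratum 5: (120/1040)²·16.3²/23 = 0.153795
V̂(ȳ_st) = 11.0426
SE(ȳ_st) = √11.0426 = 3.32304

ȳ_st ≈ 41.804, SE ≈ 3.32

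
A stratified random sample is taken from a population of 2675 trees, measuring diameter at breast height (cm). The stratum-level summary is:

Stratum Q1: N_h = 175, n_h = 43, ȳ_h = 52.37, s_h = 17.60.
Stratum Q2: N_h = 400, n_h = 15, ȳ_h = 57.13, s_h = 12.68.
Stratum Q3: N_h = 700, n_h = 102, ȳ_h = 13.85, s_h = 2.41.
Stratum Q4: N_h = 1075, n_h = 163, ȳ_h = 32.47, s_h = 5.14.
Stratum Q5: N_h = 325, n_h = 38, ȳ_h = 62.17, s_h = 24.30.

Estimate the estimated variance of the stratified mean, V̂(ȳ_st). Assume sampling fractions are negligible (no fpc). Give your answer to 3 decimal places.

V̂(ȳ_st) = Σ W_h² s_h²/n_h, with W_h = N_h/N and N = 2675:
  stratum Q1: (175/2675)²·17.60²/43 = 0.0308308
  stratum Q2: (400/2675)²·12.68²/15 = 0.239673
  stratum Q3: (700/2675)²·2.41²/102 = 0.00389926
  stratum Q4: (1075/2675)²·5.14²/163 = 0.0261763
  stratum Q5: (325/2675)²·24.30²/38 = 0.229376
V̂(ȳ_st) = 0.529956

V̂(ȳ_st) ≈ 0.530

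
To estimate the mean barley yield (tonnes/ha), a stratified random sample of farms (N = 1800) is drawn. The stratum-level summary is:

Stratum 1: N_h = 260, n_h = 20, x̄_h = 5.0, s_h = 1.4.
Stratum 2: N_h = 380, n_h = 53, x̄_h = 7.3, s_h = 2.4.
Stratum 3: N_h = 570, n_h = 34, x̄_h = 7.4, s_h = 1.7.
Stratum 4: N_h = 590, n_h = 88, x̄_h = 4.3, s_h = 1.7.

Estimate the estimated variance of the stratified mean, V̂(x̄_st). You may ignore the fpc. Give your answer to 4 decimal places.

V̂(x̄_st) = Σ W_h² s_h²/n_h, with W_h = N_h/N and N = 1800:
  stratum 1: (260/1800)²·1.4²/20 = 0.00204469
  stratum 2: (380/1800)²·2.4²/53 = 0.00484361
  stratum 3: (570/1800)²·1.7²/34 = 0.00852361
  stratum 4: (590/1800)²·1.7²/88 = 0.00352837
V̂(x̄_st) = 0.0189403

V̂(x̄_st) ≈ 0.0189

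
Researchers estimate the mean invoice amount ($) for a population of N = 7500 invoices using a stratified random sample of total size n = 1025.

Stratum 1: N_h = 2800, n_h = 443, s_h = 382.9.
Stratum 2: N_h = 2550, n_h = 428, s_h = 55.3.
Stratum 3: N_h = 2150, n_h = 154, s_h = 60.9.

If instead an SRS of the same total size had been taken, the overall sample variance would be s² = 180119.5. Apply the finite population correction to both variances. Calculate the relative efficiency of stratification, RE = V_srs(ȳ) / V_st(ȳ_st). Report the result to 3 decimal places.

RE ≈ 3.669

V̂(ȳ_st) = Σ W_h² (1 − n_h/N_h) s_h²/n_h, with W_h = N_h/N and N = 7500:
  stratum 1: (2800/7500)²·(1 − 443/2800)·382.9²/443 = 38.8295
  stratum 2: (2550/7500)²·(1 − 428/2550)·55.3²/428 = 0.687337
  stratum 3: (2150/7500)²·(1 − 154/2150)·60.9²/154 = 1.83734
V_st = 41.3542
V_srs = (1 − 1025/7500)·180119.5/1025 = 151.71
Relative efficiency = V_srs / V_st = 151.71/41.3542 = 3.6686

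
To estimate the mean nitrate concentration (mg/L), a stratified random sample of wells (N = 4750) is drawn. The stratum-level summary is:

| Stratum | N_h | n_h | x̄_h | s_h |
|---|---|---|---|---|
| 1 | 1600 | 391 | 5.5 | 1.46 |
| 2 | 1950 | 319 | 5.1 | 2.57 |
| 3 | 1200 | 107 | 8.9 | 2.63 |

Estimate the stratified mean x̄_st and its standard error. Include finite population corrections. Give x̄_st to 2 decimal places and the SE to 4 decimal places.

x̄_st ≈ 6.19, SE ≈ 0.0845

x̄_st = Σ W_h x̄_h = (1600·5.5 + 1950·5.1 + 1200·8.9)/4750 = 6.19474
V̂(x̄_st) = Σ W_h² (1 − n_h/N_h) s_h²/n_h, with W_h = N_h/N and N = 4750:
  stratum 1: (1600/4750)²·(1 − 391/1600)·1.46²/391 = 0.000467399
  stratum 2: (1950/4750)²·(1 − 319/1950)·2.57²/319 = 0.00291862
  stratum 3: (1200/4750)²·(1 − 107/1200)·2.63²/107 = 0.00375787
V̂(x̄_st) = 0.00714389
SE(x̄_st) = √0.00714389 = 0.0845215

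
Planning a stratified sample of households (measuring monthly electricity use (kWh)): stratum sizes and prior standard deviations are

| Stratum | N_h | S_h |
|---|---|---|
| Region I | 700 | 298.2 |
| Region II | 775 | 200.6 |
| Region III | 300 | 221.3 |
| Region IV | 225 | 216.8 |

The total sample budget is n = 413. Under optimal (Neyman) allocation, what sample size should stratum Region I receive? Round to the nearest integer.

Neyman allocation: n_h = n · N_h S_h / Σ N_i S_i, with n = 413.
  stratum Region I: N_h·S_h = 700·298.2 = 208740.00
  stratum Region II: N_h·S_h = 775·200.6 = 155465.00
  stratum Region III: N_h·S_h = 300·221.3 = 66390.00
  stratum Region IV: N_h·S_h = 225·216.8 = 48780.00
Σ N_h S_h = 479375.00
n for stratum Region I = 413·208740.00/479375.00 = 179.838 → 180

180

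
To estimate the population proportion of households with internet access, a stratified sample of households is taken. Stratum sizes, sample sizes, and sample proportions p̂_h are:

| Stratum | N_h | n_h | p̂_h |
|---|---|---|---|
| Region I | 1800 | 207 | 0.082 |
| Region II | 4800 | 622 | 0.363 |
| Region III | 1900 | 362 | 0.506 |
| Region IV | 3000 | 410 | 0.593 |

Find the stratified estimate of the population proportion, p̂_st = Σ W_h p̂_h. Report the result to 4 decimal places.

N = 11500; stratum weights W_h = N_h/N.
p̂_st = Σ W_h p̂_h = (1800·0.082 + 4800·0.363 + 1900·0.506 + 3000·0.593)/11500 = 0.40264

p̂_st ≈ 0.4026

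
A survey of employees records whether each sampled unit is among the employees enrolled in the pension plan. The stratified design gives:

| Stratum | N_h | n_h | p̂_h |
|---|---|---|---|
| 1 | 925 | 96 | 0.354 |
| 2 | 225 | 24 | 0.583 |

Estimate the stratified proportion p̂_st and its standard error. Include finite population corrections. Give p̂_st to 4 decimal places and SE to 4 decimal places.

N = 1150; stratum weights W_h = N_h/N.
p̂_st = Σ W_h p̂_h = (925·0.354 + 225·0.583)/1150 = 0.39880
V̂(p̂_st) = Σ W_h² (1 − n_h/N_h) p̂_h(1−p̂_h)/(n_h−1):
  stratum 1: (925/1150)²·(1 − 96/925)·0.354·0.646/95 = 0.00139577
  stratum 2: (225/1150)²·(1 − 24/225)·0.583·0.417/23 = 0.00036146
V̂(p̂_st) = 0.00175723; SE = √V̂ = 0.0419193

p̂_st ≈ 0.3988, SE ≈ 0.0419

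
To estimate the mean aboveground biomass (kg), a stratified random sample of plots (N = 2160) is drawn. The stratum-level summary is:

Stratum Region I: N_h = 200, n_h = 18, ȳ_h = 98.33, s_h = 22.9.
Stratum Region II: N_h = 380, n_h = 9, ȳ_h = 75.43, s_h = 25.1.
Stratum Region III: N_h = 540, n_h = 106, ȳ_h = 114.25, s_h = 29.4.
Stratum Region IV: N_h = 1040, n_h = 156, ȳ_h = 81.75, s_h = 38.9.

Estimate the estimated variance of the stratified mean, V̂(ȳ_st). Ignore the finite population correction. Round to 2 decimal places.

V̂(ȳ_st) = Σ W_h² s_h²/n_h, with W_h = N_h/N and N = 2160:
  stratum Region I: (200/2160)²·22.9²/18 = 0.249776
  stratum Region II: (380/2160)²·25.1²/9 = 2.16653
  stratum Region III: (540/2160)²·29.4²/106 = 0.509646
  stratum Region IV: (1040/2160)²·38.9²/156 = 2.24871
V̂(ȳ_st) = 5.17466

V̂(ȳ_st) ≈ 5.17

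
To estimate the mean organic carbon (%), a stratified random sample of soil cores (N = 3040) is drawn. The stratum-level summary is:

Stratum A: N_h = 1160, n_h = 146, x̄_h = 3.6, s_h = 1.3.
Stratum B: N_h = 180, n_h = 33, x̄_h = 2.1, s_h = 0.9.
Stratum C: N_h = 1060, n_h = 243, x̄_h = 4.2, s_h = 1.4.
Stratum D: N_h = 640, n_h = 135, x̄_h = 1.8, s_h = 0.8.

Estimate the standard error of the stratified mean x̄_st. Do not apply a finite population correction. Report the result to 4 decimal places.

V̂(x̄_st) = Σ W_h² s_h²/n_h, with W_h = N_h/N and N = 3040:
  stratum A: (1160/3040)²·1.3²/146 = 0.0016854
  stratum B: (180/3040)²·0.9²/33 = 8.60536e-05
  stratum C: (1060/3040)²·1.4²/243 = 0.000980651
  stratum D: (640/3040)²·0.8²/135 = 0.000210116
V̂(x̄_st) = 0.00296222
SE(x̄_st) = √0.00296222 = 0.0544263

SE(x̄_st) ≈ 0.0544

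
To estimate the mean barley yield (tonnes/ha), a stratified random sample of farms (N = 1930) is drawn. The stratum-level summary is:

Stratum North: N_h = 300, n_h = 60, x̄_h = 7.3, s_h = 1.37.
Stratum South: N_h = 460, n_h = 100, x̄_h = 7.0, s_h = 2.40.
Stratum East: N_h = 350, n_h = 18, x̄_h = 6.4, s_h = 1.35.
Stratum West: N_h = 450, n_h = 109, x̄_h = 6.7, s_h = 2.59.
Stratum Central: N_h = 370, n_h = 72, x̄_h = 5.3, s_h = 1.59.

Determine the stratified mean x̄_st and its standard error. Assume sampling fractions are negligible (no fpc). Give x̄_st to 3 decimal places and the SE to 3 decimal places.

x̄_st = Σ W_h x̄_h = (300·7.3 + 460·7.0 + 350·6.4 + 450·6.7 + 370·5.3)/1930 = 6.54197
V̂(x̄_st) = Σ W_h² s_h²/n_h, with W_h = N_h/N and N = 1930:
  stratum North: (300/1930)²·1.37²/60 = 0.000755819
  stratum South: (460/1930)²·2.40²/100 = 0.00327208
  stratum East: (350/1930)²·1.35²/18 = 0.00332979
  stratum West: (450/1930)²·2.59²/109 = 0.00334567
  stratum Central: (370/1930)²·1.59²/72 = 0.00129048
V̂(x̄_st) = 0.0119938
SE(x̄_st) = √0.0119938 = 0.109516

x̄_st ≈ 6.542, SE ≈ 0.110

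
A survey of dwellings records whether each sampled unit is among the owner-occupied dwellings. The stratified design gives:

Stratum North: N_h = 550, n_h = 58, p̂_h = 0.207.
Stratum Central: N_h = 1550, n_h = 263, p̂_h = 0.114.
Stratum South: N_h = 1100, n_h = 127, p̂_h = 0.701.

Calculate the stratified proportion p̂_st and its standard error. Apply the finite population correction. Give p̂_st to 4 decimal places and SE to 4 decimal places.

p̂_st ≈ 0.3318, SE ≈ 0.0180

N = 3200; stratum weights W_h = N_h/N.
p̂_st = Σ W_h p̂_h = (550·0.207 + 1550·0.114 + 1100·0.701)/3200 = 0.33177
V̂(p̂_st) = Σ W_h² (1 − n_h/N_h) p̂_h(1−p̂_h)/(n_h−1):
  stratum North: (550/3200)²·(1 − 58/550)·0.207·0.793/57 = 7.61021e-05
  stratum Central: (1550/3200)²·(1 − 263/1550)·0.114·0.886/262 = 7.51013e-05
  stratum South: (1100/3200)²·(1 − 127/1100)·0.701·0.299/126 = 0.00017387
V̂(p̂_st) = 0.000325073; SE = √V̂ = 0.0180298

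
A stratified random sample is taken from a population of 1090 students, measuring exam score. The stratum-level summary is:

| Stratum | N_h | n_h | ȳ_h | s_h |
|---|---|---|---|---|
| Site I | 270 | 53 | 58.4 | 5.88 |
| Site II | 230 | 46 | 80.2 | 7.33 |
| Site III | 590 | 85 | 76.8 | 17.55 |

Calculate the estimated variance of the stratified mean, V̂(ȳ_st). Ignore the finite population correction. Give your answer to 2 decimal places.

V̂(ȳ_st) = Σ W_h² s_h²/n_h, with W_h = N_h/N and N = 1090:
  stratum Site I: (270/1090)²·5.88²/53 = 0.040027
  stratum Site II: (230/1090)²·7.33²/46 = 0.0520059
  stratum Site III: (590/1090)²·17.55²/85 = 1.06166
V̂(ȳ_st) = 1.1537

V̂(ȳ_st) ≈ 1.15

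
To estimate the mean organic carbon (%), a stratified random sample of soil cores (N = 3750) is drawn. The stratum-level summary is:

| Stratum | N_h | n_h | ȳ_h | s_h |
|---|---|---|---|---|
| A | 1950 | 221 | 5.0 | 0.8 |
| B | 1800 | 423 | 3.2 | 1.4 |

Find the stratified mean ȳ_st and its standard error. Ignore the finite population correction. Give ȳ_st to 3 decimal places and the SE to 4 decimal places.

ȳ_st ≈ 4.136, SE ≈ 0.0430

ȳ_st = Σ W_h ȳ_h = (1950·5.0 + 1800·3.2)/3750 = 4.13600
V̂(ȳ_st) = Σ W_h² s_h²/n_h, with W_h = N_h/N and N = 3750:
  stratum A: (1950/3750)²·0.8²/221 = 0.000783059
  stratum B: (1800/3750)²·1.4²/423 = 0.00106757
V̂(ȳ_st) = 0.00185063
SE(ȳ_st) = √0.00185063 = 0.043019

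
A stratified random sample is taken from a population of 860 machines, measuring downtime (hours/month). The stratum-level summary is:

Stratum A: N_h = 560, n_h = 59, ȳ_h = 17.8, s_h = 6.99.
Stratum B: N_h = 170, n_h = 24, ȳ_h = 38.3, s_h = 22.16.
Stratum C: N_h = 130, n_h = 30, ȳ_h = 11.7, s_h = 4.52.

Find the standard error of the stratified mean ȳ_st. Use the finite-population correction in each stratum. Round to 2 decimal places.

SE(ȳ_st) ≈ 1.01

V̂(ȳ_st) = Σ W_h² (1 − n_h/N_h) s_h²/n_h, with W_h = N_h/N and N = 860:
  stratum A: (560/860)²·(1 − 59/560)·6.99²/59 = 0.314146
  stratum B: (170/860)²·(1 − 24/170)·22.16²/24 = 0.686646
  stratum C: (130/860)²·(1 − 30/130)·4.52²/30 = 0.0119702
V̂(ȳ_st) = 1.01276
SE(ȳ_st) = √1.01276 = 1.00636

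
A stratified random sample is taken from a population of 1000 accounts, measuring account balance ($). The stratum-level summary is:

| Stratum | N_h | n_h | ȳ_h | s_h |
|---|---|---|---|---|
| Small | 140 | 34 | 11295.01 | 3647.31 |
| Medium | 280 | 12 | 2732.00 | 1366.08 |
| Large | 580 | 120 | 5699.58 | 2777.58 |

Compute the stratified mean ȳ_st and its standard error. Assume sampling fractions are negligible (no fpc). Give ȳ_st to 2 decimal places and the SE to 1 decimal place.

ȳ_st = Σ W_h ȳ_h = (140·11295.01 + 280·2732.00 + 580·5699.58)/1000 = 5652.01780
V̂(ȳ_st) = Σ W_h² s_h²/n_h, with W_h = N_h/N and N = 1000:
  stratum Small: (140/1000)²·3647.31²/34 = 7668.71
  stratum Medium: (280/1000)²·1366.08²/12 = 12192.3
  stratum Large: (580/1000)²·2777.58²/120 = 21627.6
V̂(ȳ_st) = 41488.6
SE(ȳ_st) = √41488.6 = 203.688

ȳ_st ≈ 5652.02, SE ≈ 203.7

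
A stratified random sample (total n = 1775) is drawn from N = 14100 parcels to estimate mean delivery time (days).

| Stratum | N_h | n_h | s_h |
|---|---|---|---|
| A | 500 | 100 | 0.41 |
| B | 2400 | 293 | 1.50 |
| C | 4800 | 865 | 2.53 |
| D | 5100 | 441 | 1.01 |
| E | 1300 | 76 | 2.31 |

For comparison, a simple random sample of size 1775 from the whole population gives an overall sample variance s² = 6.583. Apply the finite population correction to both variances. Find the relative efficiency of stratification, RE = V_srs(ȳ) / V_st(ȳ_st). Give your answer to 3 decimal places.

V̂(ȳ_st) = Σ W_h² (1 − n_h/N_h) s_h²/n_h, with W_h = N_h/N and N = 14100:
  stratum A: (500/14100)²·(1 − 100/500)·0.41²/100 = 1.69106e-06
  stratum B: (2400/14100)²·(1 − 293/2400)·1.50²/293 = 0.000195323
  stratum C: (4800/14100)²·(1 − 865/4800)·2.53²/865 = 0.000703028
  stratum D: (5100/14100)²·(1 − 441/5100)·1.01²/441 = 0.000276458
  stratum E: (1300/14100)²·(1 − 76/1300)·2.31²/76 = 0.000561949
V_st = 0.00173845
V_srs = (1 − 1775/14100)·6.583/1775 = 0.00324185
Relative efficiency = V_srs / V_st = 0.00324185/0.00173845 = 1.8648

RE ≈ 1.865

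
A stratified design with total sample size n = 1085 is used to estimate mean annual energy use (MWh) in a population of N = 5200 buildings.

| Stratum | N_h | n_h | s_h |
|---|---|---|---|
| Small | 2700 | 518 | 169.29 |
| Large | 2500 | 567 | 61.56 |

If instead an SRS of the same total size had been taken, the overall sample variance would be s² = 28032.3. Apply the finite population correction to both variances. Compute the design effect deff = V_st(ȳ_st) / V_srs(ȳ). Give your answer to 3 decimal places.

V̂(ȳ_st) = Σ W_h² (1 − n_h/N_h) s_h²/n_h, with W_h = N_h/N and N = 5200:
  stratum Small: (2700/5200)²·(1 − 518/2700)·169.29²/518 = 12.0544
  stratum Large: (2500/5200)²·(1 − 567/2500)·61.56²/567 = 1.19448
V_st = 13.2489
V_srs = (1 − 1085/5200)·28032.3/1085 = 20.4454
deff = V_st / V_srs = 13.2489/20.4454 = 0.6480

deff ≈ 0.648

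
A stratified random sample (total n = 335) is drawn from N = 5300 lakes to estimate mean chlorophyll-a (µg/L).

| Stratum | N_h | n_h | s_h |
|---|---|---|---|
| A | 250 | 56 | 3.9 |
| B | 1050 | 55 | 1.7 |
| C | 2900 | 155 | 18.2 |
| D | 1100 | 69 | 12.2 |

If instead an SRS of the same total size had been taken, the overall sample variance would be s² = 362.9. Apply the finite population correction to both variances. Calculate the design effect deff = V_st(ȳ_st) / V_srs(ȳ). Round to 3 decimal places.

deff ≈ 0.685

V̂(ȳ_st) = Σ W_h² (1 − n_h/N_h) s_h²/n_h, with W_h = N_h/N and N = 5300:
  stratum A: (250/5300)²·(1 − 56/250)·3.9²/56 = 0.000468955
  stratum B: (1050/5300)²·(1 − 55/1050)·1.7²/55 = 0.00195432
  stratum C: (2900/5300)²·(1 − 155/2900)·18.2²/155 = 0.605619
  stratum D: (1100/5300)²·(1 − 69/1100)·12.2²/69 = 0.0870904
V_st = 0.695133
V_srs = (1 − 335/5300)·362.9/335 = 1.01481
deff = V_st / V_srs = 0.695133/1.01481 = 0.6850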